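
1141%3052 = 1141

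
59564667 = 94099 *633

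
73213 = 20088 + 53125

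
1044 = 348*3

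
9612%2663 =1623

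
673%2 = 1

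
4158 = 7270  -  3112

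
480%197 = 86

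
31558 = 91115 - 59557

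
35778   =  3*11926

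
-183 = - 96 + -87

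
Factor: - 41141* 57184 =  - 2352606944 = - 2^5*1787^1*41141^1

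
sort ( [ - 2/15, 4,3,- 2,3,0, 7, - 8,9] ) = [ - 8 , - 2,-2/15,0,  3,3,4,7, 9]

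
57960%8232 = 336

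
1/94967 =1/94967 = 0.00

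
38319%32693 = 5626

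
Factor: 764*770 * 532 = 312964960 = 2^5 * 5^1*7^2*11^1*19^1*191^1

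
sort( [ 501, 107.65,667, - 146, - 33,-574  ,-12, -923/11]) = [ - 574, - 146, - 923/11, - 33 , - 12,107.65,501, 667]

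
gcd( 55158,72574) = 2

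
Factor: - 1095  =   - 3^1*5^1*73^1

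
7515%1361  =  710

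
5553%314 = 215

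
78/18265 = 6/1405 = 0.00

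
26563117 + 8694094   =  35257211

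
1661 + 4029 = 5690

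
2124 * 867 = 1841508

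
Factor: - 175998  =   -2^1*3^1*29333^1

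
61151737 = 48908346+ 12243391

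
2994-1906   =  1088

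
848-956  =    -  108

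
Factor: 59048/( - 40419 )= - 2^3*3^(-4)*  11^2 *61^1*  499^( - 1)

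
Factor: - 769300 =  - 2^2*5^2*7^2*157^1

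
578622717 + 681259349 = 1259882066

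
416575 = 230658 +185917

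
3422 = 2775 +647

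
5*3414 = 17070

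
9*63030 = 567270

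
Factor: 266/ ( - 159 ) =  - 2^1 * 3^( - 1)*7^1*19^1*53^( - 1 ) 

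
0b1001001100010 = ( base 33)4AK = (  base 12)2882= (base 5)122311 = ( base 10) 4706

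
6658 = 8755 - 2097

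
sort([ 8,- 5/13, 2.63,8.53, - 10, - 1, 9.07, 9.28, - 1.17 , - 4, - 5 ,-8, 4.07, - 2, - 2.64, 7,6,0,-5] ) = [ - 10, - 8,  -  5, - 5, - 4, - 2.64, -2, - 1.17, - 1,  -  5/13, 0,2.63, 4.07, 6, 7,8, 8.53, 9.07, 9.28]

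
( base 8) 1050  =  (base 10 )552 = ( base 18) 1cc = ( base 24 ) N0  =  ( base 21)156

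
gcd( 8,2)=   2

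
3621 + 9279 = 12900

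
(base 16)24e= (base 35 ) GU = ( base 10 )590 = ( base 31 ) J1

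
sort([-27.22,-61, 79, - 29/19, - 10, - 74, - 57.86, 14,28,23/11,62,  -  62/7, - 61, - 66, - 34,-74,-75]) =[-75, - 74,-74,-66, - 61,-61,- 57.86, - 34,-27.22,-10, - 62/7, - 29/19,23/11,14,  28, 62,79 ] 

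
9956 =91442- 81486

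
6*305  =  1830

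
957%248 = 213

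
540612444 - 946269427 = -405656983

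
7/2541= 1/363 = 0.00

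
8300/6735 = 1660/1347 = 1.23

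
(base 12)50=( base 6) 140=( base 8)74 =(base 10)60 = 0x3C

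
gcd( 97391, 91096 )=1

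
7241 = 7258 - 17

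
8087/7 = 1155 + 2/7 = 1155.29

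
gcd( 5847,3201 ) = 3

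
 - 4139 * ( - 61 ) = 252479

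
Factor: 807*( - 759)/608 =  - 2^( - 5 )*3^2*11^1*19^( - 1 ) * 23^1*269^1 = -  612513/608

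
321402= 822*391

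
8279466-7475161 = 804305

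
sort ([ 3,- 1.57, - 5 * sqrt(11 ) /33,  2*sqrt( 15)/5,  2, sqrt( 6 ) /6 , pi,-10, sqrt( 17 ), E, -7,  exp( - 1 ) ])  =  [ - 10 , -7, - 1.57,  -  5*sqrt(11 ) /33, exp ( - 1),sqrt( 6 )/6,  2*sqrt ( 15)/5, 2,  E,3, pi,sqrt( 17 ) ] 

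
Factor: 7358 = 2^1*13^1*283^1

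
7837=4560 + 3277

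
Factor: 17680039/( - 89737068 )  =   - 2^( - 2) * 3^( - 1 )*13^1*311^1*4373^1*7478089^( - 1 ) 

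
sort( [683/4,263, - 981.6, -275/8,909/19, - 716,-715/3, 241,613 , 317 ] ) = [  -  981.6, - 716,  -  715/3, - 275/8,909/19,683/4, 241,263,317,613 ]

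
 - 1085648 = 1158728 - 2244376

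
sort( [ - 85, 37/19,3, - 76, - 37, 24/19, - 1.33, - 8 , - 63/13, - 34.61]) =[ - 85,- 76, - 37, - 34.61, - 8, - 63/13, - 1.33, 24/19, 37/19,3]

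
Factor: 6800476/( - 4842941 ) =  - 2^2 * 17^1*97^1*1031^1*4842941^( - 1 ) 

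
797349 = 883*903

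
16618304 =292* 56912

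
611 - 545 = 66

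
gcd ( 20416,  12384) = 32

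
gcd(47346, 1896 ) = 6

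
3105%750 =105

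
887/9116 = 887/9116 = 0.10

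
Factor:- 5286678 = - 2^1*3^1*31^1*43^1*661^1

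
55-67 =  - 12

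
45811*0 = 0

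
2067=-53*(-39)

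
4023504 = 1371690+2651814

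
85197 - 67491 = 17706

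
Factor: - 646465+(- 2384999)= - 2^3*3^1*126311^1 = - 3031464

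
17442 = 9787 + 7655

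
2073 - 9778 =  - 7705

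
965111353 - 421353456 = 543757897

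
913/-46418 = -1  +  45505/46418 =- 0.02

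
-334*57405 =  - 19173270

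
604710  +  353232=957942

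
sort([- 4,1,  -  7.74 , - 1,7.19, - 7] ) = [ - 7.74, - 7, - 4, - 1, 1,7.19] 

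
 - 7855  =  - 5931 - 1924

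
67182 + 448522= 515704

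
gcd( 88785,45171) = 9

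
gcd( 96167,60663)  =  1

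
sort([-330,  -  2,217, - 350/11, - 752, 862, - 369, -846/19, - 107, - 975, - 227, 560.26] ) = [ - 975, - 752,  -  369,  -  330,-227, - 107, - 846/19, - 350/11, - 2, 217,560.26 , 862 ]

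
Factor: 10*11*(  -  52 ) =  - 5720 = -2^3*5^1*11^1*13^1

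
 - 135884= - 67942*2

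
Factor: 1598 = 2^1*17^1*47^1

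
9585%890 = 685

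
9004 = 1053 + 7951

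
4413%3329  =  1084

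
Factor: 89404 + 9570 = 98974= 2^1*17^1*41^1*71^1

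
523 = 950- 427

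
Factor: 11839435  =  5^1*797^1*2971^1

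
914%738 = 176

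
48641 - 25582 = 23059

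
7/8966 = 7/8966 = 0.00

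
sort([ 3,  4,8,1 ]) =[1, 3,4, 8]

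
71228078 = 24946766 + 46281312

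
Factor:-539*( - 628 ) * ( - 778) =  - 2^3*7^2*11^1*157^1*389^1 =- 263346776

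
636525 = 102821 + 533704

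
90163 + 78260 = 168423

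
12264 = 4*3066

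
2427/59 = 41 + 8/59  =  41.14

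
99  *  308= 30492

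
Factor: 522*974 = 508428 = 2^2*3^2*29^1 * 487^1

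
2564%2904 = 2564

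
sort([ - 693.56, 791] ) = [ - 693.56,  791] 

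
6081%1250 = 1081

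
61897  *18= 1114146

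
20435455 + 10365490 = 30800945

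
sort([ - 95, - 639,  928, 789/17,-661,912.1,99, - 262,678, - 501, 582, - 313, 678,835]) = [ - 661,  -  639 , - 501,-313, - 262, -95,789/17,99,582,678,678, 835,912.1, 928 ] 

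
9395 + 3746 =13141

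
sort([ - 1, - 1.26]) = [ - 1.26, - 1] 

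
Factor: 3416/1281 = 2^3*3^ ( - 1) = 8/3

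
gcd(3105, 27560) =5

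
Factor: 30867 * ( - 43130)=-2^1*3^1*5^1 *19^1 * 227^1*10289^1 = - 1331293710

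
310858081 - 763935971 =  - 453077890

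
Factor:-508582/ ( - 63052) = 2^( - 1 )*11^(- 1)*1433^ (-1)*254291^1 = 254291/31526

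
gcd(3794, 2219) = 7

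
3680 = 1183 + 2497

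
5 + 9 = 14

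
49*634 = 31066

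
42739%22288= 20451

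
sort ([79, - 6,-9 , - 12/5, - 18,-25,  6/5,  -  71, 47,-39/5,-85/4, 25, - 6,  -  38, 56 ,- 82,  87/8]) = [ - 82, - 71,-38,-25,  -  85/4,-18,-9 ,-39/5,  -  6, - 6, - 12/5,6/5 , 87/8,  25, 47,56, 79 ]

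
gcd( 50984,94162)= 2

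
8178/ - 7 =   -  1169 + 5/7 = - 1168.29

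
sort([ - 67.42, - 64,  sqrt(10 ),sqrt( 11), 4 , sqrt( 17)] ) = [-67.42,-64,sqrt( 10),sqrt (11 ),4, sqrt(17 )] 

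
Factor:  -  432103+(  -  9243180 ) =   -  193^1*50131^1=- 9675283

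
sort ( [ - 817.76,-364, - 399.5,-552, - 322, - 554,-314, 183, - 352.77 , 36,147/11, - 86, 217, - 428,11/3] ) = [ -817.76, - 554, - 552, - 428,  -  399.5, - 364, - 352.77,-322,-314 ,-86,11/3,147/11,36,  183,  217 ] 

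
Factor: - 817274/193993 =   -  2^1* 193993^( - 1)*408637^1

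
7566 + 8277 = 15843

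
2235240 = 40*55881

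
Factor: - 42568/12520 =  - 17/5 =- 5^ ( - 1) * 17^1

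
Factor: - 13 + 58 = 45 = 3^2*5^1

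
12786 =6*2131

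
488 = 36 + 452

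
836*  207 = 173052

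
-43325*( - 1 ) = 43325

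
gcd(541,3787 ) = 541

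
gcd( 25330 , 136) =34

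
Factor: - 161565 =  - 3^1*5^1*10771^1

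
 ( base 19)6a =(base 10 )124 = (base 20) 64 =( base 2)1111100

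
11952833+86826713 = 98779546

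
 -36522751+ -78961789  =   - 115484540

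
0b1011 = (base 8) 13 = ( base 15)B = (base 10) 11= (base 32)B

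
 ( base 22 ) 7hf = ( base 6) 25253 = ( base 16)EC1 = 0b111011000001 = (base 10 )3777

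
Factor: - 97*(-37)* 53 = 37^1 * 53^1*97^1 =190217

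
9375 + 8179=17554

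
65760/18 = 3653 + 1/3  =  3653.33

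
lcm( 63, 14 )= 126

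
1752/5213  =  1752/5213 = 0.34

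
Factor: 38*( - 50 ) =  - 1900 =- 2^2 * 5^2*19^1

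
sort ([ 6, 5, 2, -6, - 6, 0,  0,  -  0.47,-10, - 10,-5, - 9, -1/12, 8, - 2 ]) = [-10,-10,  -  9,- 6, - 6, - 5,-2 , - 0.47, - 1/12, 0, 0, 2, 5,6, 8] 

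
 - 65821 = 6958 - 72779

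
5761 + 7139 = 12900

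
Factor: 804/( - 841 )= - 2^2*3^1*29^( - 2 ) * 67^1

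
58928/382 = 29464/191 = 154.26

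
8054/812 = 9 + 373/406 = 9.92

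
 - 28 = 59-87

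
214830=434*495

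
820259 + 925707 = 1745966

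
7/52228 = 7/52228= 0.00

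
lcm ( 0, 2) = 0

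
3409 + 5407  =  8816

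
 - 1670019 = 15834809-17504828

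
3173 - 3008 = 165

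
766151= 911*841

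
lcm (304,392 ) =14896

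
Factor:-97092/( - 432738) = 186/829  =  2^1*3^1*31^1*829^( - 1)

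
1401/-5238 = -467/1746 = - 0.27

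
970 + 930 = 1900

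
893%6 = 5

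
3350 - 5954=- 2604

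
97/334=97/334 = 0.29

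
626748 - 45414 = 581334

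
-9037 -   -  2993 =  - 6044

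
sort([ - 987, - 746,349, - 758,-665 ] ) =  [ - 987,  -  758 , - 746, - 665,349]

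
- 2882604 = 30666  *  ( - 94) 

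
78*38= 2964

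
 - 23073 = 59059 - 82132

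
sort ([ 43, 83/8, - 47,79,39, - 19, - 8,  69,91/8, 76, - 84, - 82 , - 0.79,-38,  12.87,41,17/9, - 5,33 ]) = [ - 84, - 82, - 47,  -  38, - 19, - 8, - 5, - 0.79,17/9,83/8,91/8,12.87,33,39,41,43, 69, 76,79]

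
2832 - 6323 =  - 3491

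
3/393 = 1/131 =0.01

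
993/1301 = 993/1301 = 0.76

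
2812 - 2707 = 105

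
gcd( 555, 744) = 3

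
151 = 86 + 65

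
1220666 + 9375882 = 10596548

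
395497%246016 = 149481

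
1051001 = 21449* 49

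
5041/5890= 5041/5890=0.86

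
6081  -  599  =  5482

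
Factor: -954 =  - 2^1*3^2 * 53^1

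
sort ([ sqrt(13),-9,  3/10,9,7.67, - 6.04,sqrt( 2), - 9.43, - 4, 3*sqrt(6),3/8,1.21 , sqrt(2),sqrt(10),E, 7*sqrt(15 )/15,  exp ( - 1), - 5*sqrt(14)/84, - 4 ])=[-9.43, - 9,-6.04 ,-4,-4,  -  5*sqrt (14)/84, 3/10,exp ( -1 ), 3/8, 1.21,sqrt(2),sqrt(2),7*sqrt( 15)/15,E,sqrt(10), sqrt(13), 3*sqrt( 6), 7.67 , 9] 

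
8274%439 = 372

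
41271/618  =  66 + 161/206 = 66.78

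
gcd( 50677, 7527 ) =1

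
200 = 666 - 466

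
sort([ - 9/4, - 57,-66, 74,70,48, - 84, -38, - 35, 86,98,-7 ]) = [ - 84,- 66,-57,-38,-35, - 7, - 9/4,48,70, 74,  86, 98]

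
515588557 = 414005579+101582978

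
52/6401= 52/6401 = 0.01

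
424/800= 53/100  =  0.53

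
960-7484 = -6524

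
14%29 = 14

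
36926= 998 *37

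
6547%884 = 359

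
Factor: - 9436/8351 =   -  1348/1193 = - 2^2*337^1*1193^(-1)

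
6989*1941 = 13565649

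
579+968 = 1547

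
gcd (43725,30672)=3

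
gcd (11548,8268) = 4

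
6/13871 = 6/13871=0.00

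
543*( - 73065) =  - 39674295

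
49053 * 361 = 17708133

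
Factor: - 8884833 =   -  3^1* 47^1*61^1*1033^1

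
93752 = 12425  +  81327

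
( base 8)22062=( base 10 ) 9266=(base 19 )16cd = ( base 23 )HBK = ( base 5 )244031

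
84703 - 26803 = 57900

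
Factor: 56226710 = 2^1*5^1*127^1 * 44273^1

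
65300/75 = 2612/3 =870.67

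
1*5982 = 5982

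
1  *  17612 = 17612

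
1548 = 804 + 744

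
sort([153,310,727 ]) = [153, 310 , 727 ] 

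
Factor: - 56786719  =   - 11^1*107^1*48247^1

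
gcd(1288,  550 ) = 2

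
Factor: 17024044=2^2*29^1 * 43^1*3413^1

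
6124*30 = 183720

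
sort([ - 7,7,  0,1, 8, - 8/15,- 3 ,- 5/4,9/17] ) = [ - 7, - 3, - 5/4, - 8/15 , 0,9/17,1, 7, 8]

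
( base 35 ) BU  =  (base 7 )1132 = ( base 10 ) 415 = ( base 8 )637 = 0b110011111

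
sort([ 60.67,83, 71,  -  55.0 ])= [  -  55.0,60.67 , 71 , 83] 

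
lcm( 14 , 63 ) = 126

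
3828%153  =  3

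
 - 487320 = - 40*12183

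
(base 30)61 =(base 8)265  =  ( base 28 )6d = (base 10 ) 181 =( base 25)76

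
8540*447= 3817380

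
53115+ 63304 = 116419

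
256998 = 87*2954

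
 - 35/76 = -35/76  =  - 0.46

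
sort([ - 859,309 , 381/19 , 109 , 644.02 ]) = [-859, 381/19, 109,309, 644.02 ]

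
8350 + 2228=10578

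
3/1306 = 3/1306 = 0.00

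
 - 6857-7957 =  - 14814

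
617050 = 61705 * 10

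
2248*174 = 391152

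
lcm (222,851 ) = 5106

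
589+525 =1114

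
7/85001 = 1/12143 = 0.00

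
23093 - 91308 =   -  68215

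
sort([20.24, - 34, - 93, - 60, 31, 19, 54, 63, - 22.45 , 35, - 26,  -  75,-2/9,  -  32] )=[ - 93,-75, - 60, - 34 ,  -  32, - 26, - 22.45, -2/9, 19,  20.24, 31, 35, 54, 63]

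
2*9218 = 18436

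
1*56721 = 56721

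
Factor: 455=5^1*7^1*13^1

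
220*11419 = 2512180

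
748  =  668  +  80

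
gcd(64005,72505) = 85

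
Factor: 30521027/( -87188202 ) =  - 2^( - 1 )*3^(  -  2)*4843789^( - 1 )*30521027^1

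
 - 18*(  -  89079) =1603422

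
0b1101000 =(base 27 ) 3N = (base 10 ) 104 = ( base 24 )48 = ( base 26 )40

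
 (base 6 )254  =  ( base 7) 211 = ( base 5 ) 411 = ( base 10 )106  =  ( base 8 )152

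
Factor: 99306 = 2^1 * 3^4*613^1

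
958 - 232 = 726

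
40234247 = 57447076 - 17212829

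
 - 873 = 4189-5062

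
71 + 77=148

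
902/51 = 902/51  =  17.69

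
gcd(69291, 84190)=1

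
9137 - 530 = 8607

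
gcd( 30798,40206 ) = 6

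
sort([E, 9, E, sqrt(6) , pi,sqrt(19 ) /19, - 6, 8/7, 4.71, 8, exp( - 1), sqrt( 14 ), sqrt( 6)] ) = [ - 6, sqrt( 19 ) /19, exp(-1), 8/7, sqrt( 6 ),sqrt( 6), E, E , pi,sqrt( 14 ),4.71,8, 9]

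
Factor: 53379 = 3^4* 659^1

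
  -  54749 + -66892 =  - 121641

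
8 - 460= - 452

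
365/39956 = 365/39956=0.01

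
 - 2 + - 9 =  - 11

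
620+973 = 1593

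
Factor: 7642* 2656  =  20297152=   2^6 * 83^1*3821^1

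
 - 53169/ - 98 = 53169/98 =542.54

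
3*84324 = 252972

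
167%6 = 5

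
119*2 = 238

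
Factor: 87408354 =2^1*3^1*11^1 *1324369^1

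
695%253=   189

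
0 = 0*6245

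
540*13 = 7020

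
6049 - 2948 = 3101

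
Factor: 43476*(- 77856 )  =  -3384867456  =  - 2^7  *  3^2*811^1*3623^1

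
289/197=1 + 92/197 = 1.47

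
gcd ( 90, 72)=18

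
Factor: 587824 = 2^4*36739^1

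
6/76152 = 1/12692 = 0.00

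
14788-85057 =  - 70269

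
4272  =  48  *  89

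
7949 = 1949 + 6000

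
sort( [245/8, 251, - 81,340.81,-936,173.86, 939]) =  [ - 936, - 81 , 245/8,173.86,251,340.81, 939]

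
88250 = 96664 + - 8414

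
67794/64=33897/32 = 1059.28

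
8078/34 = 237 + 10/17= 237.59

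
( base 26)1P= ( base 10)51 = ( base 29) 1M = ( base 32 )1j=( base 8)63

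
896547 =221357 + 675190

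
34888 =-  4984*(- 7 )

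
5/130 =1/26= 0.04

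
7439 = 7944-505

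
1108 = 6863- 5755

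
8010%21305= 8010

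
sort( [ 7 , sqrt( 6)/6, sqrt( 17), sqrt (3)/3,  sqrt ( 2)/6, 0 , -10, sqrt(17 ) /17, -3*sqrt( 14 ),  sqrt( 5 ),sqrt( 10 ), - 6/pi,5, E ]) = [ - 3*sqrt(14 ), - 10, - 6/pi,  0, sqrt(2 ) /6,sqrt(17)/17, sqrt (6)/6, sqrt( 3) /3, sqrt(5 ), E, sqrt(10 ), sqrt( 17 ),5, 7] 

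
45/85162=45/85162=0.00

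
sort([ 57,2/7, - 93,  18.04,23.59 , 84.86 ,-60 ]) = [ - 93,- 60, 2/7,  18.04, 23.59, 57,84.86] 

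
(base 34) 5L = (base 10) 191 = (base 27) 72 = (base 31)65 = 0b10111111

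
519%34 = 9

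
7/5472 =7/5472 = 0.00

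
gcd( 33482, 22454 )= 2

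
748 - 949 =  - 201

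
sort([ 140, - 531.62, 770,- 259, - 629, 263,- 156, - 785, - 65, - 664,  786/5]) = [ - 785, - 664, - 629, - 531.62, - 259, - 156, - 65,140, 786/5, 263, 770] 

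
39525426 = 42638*927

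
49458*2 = 98916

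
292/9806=146/4903 = 0.03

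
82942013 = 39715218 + 43226795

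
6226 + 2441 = 8667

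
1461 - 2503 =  - 1042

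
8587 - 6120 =2467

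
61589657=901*68357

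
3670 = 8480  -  4810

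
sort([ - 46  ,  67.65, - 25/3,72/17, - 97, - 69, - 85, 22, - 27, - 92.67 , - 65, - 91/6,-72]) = [ - 97,-92.67, - 85, - 72, - 69, - 65 , - 46, - 27,-91/6, - 25/3, 72/17 , 22,67.65 ] 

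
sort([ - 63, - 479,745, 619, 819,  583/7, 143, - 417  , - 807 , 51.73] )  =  [ - 807, - 479, - 417, - 63 , 51.73, 583/7,143, 619, 745, 819]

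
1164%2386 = 1164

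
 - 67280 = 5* ( - 13456)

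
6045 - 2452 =3593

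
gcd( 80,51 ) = 1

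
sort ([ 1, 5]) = [ 1, 5] 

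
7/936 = 7/936 = 0.01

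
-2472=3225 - 5697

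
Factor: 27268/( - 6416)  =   - 2^( -2)*17^1  =  - 17/4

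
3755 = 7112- 3357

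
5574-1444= 4130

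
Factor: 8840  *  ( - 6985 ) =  - 2^3 * 5^2 * 11^1*13^1*17^1 * 127^1 = - 61747400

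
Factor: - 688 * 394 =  - 271072 =-2^5  *43^1*197^1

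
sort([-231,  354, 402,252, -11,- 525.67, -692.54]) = [-692.54, - 525.67 ,  -  231,  -  11, 252,354, 402 ] 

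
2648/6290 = 1324/3145 = 0.42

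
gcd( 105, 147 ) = 21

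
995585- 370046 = 625539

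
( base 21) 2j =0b111101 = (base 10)61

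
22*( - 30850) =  - 678700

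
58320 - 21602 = 36718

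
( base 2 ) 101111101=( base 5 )3011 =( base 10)381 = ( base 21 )i3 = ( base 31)C9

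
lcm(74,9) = 666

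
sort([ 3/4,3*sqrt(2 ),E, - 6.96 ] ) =[ - 6.96,3/4,E,3 * sqrt(2 ) ]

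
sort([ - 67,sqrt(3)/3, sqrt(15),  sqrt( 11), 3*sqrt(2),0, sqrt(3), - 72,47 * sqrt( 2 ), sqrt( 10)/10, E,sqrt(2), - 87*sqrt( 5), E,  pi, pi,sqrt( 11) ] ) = [ - 87*sqrt( 5), - 72, - 67,  0,  sqrt (10) /10,  sqrt( 3 )/3,sqrt( 2),sqrt(3 ), E,  E, pi, pi, sqrt( 11 ), sqrt(11 ), sqrt(15),3*sqrt(2), 47 * sqrt(2)]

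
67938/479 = 67938/479 = 141.83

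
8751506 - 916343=7835163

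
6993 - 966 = 6027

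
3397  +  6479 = 9876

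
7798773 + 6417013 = 14215786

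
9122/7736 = 4561/3868 = 1.18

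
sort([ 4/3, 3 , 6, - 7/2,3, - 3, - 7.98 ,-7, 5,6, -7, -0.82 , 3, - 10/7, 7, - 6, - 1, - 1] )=[ - 7.98, - 7, - 7, - 6, - 7/2,-3,- 10/7 ,  -  1,- 1, - 0.82,4/3, 3 , 3, 3, 5 , 6,6,7]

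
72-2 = 70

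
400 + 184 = 584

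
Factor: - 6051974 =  - 2^1 *3025987^1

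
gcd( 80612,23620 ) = 4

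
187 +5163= 5350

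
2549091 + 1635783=4184874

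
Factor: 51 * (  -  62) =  - 2^1*3^1*17^1*31^1 = - 3162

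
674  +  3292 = 3966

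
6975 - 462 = 6513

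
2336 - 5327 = -2991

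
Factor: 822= 2^1*3^1*137^1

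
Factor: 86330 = 2^1* 5^1 * 89^1*97^1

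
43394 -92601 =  - 49207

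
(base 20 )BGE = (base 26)702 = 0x127E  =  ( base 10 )4734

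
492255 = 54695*9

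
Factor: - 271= - 271^1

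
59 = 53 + 6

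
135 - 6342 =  - 6207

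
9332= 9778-446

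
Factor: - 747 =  - 3^2 * 83^1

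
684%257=170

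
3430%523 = 292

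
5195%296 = 163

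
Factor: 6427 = 6427^1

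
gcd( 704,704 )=704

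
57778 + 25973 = 83751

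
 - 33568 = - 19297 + - 14271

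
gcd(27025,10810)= 5405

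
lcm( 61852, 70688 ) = 494816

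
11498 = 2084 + 9414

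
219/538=219/538  =  0.41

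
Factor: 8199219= 3^1*7^2*17^2*193^1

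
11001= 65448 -54447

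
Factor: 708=2^2*3^1*59^1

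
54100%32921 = 21179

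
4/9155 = 4/9155 = 0.00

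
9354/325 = 28  +  254/325 = 28.78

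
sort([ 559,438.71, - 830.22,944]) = [-830.22, 438.71,559, 944 ]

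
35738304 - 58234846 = - 22496542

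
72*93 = 6696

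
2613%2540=73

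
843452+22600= 866052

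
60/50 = 6/5  =  1.20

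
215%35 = 5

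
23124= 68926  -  45802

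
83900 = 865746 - 781846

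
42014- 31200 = 10814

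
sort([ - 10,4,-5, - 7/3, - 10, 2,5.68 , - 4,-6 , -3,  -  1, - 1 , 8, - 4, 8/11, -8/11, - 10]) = [-10, - 10,-10,-6,-5,  -  4, - 4,-3,-7/3 ,  -  1,-1,-8/11, 8/11, 2,4,  5.68,  8 ]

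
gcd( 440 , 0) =440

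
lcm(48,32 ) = 96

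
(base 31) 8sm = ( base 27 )BKJ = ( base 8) 20602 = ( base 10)8578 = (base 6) 103414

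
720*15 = 10800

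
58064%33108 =24956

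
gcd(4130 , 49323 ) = 1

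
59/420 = 59/420 = 0.14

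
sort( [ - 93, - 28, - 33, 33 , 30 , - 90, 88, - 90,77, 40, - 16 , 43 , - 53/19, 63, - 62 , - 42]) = [- 93,-90, - 90, - 62, - 42,  -  33,-28, - 16, - 53/19,  30,33,  40 , 43,  63 , 77,88] 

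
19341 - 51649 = -32308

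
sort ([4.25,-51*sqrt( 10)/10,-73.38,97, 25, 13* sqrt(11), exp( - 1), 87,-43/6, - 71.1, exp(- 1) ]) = [-73.38, - 71.1,  -  51*sqrt( 10 )/10, - 43/6,exp( - 1), exp( -1),4.25 , 25 , 13*sqrt(11),87,97] 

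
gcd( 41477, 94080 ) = 1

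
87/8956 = 87/8956 = 0.01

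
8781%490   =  451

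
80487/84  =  958 + 5/28 = 958.18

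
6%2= 0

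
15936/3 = 5312 = 5312.00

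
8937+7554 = 16491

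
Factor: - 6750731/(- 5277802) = 2^ ( - 1 )*13^1*519287^1 * 2638901^( - 1) 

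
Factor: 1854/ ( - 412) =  - 9/2   =  -2^( - 1)*3^2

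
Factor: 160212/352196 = 237/521 = 3^1*79^1*521^( - 1)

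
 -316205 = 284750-600955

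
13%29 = 13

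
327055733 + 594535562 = 921591295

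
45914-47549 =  - 1635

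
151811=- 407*( - 373)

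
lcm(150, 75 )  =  150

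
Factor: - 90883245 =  - 3^1*5^1*29^1* 208927^1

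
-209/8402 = -1 + 8193/8402= -0.02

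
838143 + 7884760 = 8722903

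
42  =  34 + 8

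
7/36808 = 7/36808 = 0.00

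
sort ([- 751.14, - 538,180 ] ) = [-751.14, - 538, 180 ] 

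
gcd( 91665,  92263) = 1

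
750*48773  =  36579750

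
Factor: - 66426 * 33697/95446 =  - 3^1*13^( - 1)*31^1*1087^1*3671^( -1)*11071^1 = -1119178461/47723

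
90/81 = 1+1/9 = 1.11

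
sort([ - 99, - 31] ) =[ - 99, - 31] 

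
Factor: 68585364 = 2^2*3^2*19^1*100271^1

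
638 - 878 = -240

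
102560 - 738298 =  -635738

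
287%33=23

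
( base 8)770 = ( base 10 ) 504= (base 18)1A0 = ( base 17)1CB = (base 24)L0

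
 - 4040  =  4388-8428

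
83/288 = 83/288 = 0.29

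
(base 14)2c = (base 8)50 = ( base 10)40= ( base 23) 1h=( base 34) 16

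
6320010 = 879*7190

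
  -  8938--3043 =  - 5895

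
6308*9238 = 58273304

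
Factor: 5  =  5^1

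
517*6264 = 3238488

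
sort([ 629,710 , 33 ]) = [ 33,629,710]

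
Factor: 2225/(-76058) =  - 2^( - 1 )*5^2*17^(  -  1)*89^1 * 2237^( - 1)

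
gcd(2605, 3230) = 5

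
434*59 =25606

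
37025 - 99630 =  - 62605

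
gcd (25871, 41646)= 631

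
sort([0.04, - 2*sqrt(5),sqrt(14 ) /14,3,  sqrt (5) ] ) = [-2 *sqrt( 5),0.04, sqrt ( 14 )/14, sqrt(5), 3] 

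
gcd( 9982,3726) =46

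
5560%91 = 9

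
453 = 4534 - 4081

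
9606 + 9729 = 19335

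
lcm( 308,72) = 5544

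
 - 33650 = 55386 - 89036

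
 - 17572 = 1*( - 17572)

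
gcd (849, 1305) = 3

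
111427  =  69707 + 41720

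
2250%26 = 14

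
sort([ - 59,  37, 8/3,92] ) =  [  -  59,8/3, 37, 92] 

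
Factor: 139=139^1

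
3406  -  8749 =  - 5343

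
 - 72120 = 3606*( - 20)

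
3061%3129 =3061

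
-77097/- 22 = 3504 + 9/22  =  3504.41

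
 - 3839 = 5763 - 9602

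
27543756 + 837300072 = 864843828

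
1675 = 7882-6207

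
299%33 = 2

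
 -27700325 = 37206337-64906662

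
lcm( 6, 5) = 30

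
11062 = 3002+8060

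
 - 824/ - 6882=412/3441 = 0.12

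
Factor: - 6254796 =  - 2^2*3^1*41^1*12713^1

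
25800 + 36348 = 62148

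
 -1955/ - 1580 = 1 + 75/316  =  1.24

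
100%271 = 100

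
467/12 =38  +  11/12 = 38.92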